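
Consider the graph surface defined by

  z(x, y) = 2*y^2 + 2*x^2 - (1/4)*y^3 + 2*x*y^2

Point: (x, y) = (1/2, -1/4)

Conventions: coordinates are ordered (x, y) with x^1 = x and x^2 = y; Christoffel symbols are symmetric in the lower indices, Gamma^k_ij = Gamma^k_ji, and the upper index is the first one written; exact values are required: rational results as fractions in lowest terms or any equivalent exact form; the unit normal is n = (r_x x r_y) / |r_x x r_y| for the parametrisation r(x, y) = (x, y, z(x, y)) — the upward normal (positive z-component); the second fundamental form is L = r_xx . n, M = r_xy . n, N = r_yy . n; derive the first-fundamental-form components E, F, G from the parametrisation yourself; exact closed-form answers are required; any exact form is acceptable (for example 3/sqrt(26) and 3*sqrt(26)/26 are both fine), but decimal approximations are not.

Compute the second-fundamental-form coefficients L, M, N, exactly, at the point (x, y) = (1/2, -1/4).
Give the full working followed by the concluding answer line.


z_x = 17/8, z_y = -99/64, z_xx = 4, z_xy = -1, z_yy = 51/8
E = 353/64, F = -1683/512, G = 13897/4096; answer radicand W^2 = 32393/4096
unnormalised second-form numerators: l = 4, m = -1, n = 51/8; L = l/sqrt(32393/4096), and similarly M = m/sqrt(W^2), N = n/sqrt(W^2)

Answer: L = 256*sqrt(32393)/32393, M = -64*sqrt(32393)/32393, N = 408*sqrt(32393)/32393


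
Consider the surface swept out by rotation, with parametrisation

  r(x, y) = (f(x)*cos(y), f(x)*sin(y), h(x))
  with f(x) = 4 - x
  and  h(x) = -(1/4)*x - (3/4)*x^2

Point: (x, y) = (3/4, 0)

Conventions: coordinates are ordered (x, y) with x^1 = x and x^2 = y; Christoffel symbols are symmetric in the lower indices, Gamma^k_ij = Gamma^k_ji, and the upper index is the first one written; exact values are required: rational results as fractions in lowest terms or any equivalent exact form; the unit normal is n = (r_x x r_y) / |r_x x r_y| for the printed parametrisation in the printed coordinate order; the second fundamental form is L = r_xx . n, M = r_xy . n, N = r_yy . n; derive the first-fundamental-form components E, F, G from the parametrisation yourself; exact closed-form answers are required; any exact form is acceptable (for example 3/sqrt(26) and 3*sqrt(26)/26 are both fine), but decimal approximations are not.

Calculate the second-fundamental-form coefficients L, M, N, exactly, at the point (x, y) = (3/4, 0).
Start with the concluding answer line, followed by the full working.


Answer: L = 12*sqrt(185)/185, M = 0, N = -143*sqrt(185)/740

f = 13/4, f' = -1, f'' = 0, h' = -11/8, h'' = -3/2
E = 185/64, F = 0, G = 169/16; answer radicand W^2 = 185/64
unnormalised second-form numerators: l = 3/2, m = 0, n = -143/32; L = l/sqrt(185/64), and similarly M = m/sqrt(W^2), N = n/sqrt(W^2)


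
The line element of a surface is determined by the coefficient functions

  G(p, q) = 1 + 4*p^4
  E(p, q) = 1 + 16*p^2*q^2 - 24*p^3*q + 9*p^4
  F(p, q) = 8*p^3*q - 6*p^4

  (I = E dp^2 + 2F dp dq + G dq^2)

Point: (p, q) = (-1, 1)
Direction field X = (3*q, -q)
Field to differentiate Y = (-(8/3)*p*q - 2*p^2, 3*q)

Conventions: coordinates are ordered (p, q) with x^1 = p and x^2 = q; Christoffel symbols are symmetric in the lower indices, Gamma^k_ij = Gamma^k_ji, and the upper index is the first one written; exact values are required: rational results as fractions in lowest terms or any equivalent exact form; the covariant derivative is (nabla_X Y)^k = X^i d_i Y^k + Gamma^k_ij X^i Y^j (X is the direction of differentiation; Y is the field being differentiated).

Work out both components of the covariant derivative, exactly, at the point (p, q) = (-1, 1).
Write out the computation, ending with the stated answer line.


E = 50, F = -14, G = 5 at the point
E_p = -140, E_q = 56, F_p = 48, F_q = -8, G_p = -16, G_q = 0
EG - F^2 = 54;  g^inv = (1/54) * [[5, 14], [14, 50]]
first-kind symbols [ij,l] = (1/2)(d_i g_jl + d_j g_il - d_l g_ij): [pp,p] = E_p/2 = -70, [pp,q] = F_p - E_q/2 = 20, [pq,p] = E_q/2 = 28, [pq,q] = G_p/2 = -8, [qq,p] = F_q - G_p/2 = 0, [qq,q] = G_q/2 = 0
Gamma^p_ij = (G*[ij,p] - F*[ij,q])/(EG - F^2), Gamma^q_ij = (E*[ij,q] - F*[ij,p])/(EG - F^2)
Gamma_ppp = -35/27, Gamma_ppq = 14/27, Gamma_pqq = 0, Gamma_qpp = 10/27, Gamma_qpq = -4/27, Gamma_qqq = 0
X = (3, -1), Y = (2/3, 3) at the point

Answer: (nabla_X Y)^p = 248/81, (nabla_X Y)^q = -283/81


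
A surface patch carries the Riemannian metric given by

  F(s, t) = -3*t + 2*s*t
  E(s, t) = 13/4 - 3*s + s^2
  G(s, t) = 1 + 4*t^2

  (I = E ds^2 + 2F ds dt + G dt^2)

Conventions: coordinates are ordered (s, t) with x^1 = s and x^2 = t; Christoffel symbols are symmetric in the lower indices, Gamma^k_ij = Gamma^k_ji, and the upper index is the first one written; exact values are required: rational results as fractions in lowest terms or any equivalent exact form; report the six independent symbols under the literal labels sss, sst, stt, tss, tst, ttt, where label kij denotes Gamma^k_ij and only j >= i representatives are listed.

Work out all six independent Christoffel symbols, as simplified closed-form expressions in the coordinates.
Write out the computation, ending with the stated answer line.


E = 13/4 - 3*s + s^2; F = -3*t + 2*s*t; G = 1 + 4*t^2
Gamma^k_ij = (1/2) g^{kl} (d_i g_jl + d_j g_il - d_l g_ij), with g^inv = (1/(EG-F^2)) [[G, -F], [-F, E]]
first partials: E_s = -3 + 2*s, E_t = 0, F_s = 2*t, F_t = -3 + 2*s, G_s = 0, G_t = 8*t
D = EG - F^2 = 13/4 - 3*s + 4*t^2 + s^2
expanded: Gamma^s_ss = (G E_s - 2F F_s + F E_t)/(2D), Gamma^s_st = (G E_t - F G_s)/(2D), Gamma^s_tt = (2G F_t - G G_s - F G_t)/(2D), Gamma^t_ss = (2E F_s - E E_t - F E_s)/(2D), Gamma^t_st = (E G_s - F E_t)/(2D), Gamma^t_tt = (E G_t - 2F F_t + F G_s)/(2D); substitute and cancel common factors

Answer: Gamma_sss = (4*s - 6)/(4*s^2 - 12*s + 16*t^2 + 13), Gamma_sst = 0, Gamma_stt = (8*s - 12)/(4*s^2 - 12*s + 16*t^2 + 13), Gamma_tss = 8*t/(4*s^2 - 12*s + 16*t^2 + 13), Gamma_tst = 0, Gamma_ttt = 16*t/(4*s^2 - 12*s + 16*t^2 + 13)


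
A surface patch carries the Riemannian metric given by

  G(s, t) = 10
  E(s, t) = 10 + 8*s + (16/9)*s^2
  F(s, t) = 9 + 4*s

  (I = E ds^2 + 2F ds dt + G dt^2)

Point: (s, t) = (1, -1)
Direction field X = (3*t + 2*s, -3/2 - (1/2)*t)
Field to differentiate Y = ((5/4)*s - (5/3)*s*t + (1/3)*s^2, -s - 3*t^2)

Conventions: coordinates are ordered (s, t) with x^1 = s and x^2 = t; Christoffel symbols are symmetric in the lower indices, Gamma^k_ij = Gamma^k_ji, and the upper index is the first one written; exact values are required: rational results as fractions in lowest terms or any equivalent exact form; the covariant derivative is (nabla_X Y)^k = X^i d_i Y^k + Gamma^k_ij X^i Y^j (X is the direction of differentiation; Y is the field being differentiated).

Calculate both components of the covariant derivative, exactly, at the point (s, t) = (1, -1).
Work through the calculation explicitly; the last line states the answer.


E = 178/9, F = 13, G = 10 at the point
E_s = 104/9, E_t = 0, F_s = 4, F_t = 0, G_s = 0, G_t = 0
EG - F^2 = 259/9;  g^inv = (9/259) * [[10, -13], [-13, 178/9]]
first-kind symbols [ij,l] = (1/2)(d_i g_jl + d_j g_il - d_l g_ij): [ss,s] = E_s/2 = 52/9, [ss,t] = F_s - E_t/2 = 4, [st,s] = E_t/2 = 0, [st,t] = G_s/2 = 0, [tt,s] = F_t - G_s/2 = 0, [tt,t] = G_t/2 = 0
Gamma^s_ij = (G*[ij,s] - F*[ij,t])/(EG - F^2), Gamma^t_ij = (E*[ij,t] - F*[ij,s])/(EG - F^2)
Gamma_sss = 52/259, Gamma_sst = 0, Gamma_stt = 0, Gamma_tss = 36/259, Gamma_tst = 0, Gamma_ttt = 0
X = (-1, -1), Y = (13/4, -4) at the point

Answer: (nabla_X Y)^s = -7985/3108, (nabla_X Y)^t = -1412/259


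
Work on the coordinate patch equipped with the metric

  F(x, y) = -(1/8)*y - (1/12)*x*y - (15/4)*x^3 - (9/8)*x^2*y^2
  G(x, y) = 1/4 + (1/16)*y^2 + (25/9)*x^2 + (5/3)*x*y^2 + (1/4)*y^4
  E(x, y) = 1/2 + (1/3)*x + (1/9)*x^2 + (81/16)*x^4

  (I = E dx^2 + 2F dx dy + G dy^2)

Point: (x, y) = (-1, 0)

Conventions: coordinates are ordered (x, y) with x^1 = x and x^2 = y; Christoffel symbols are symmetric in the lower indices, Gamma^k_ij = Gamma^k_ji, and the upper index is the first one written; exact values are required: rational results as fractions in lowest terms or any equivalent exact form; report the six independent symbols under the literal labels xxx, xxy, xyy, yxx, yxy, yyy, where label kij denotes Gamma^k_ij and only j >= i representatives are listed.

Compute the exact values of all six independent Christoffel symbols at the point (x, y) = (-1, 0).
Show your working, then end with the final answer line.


E = 769/144, F = 15/4, G = 109/36 at the point
E_x = -725/36, E_y = 0, F_x = -45/4, F_y = -1/24, G_x = -50/9, G_y = 0
EG - F^2 = 10921/5184;  g^inv = (5184/10921) * [[109/36, -15/4], [-15/4, 769/144]]
first-kind symbols [ij,l] = (1/2)(d_i g_jl + d_j g_il - d_l g_ij): [xx,x] = E_x/2 = -725/72, [xx,y] = F_x - E_y/2 = -45/4, [xy,x] = E_y/2 = 0, [xy,y] = G_x/2 = -25/9, [yy,x] = F_y - G_x/2 = 197/72, [yy,y] = G_y/2 = 0
Gamma^x_ij = (G*[ij,x] - F*[ij,y])/(EG - F^2), Gamma^y_ij = (E*[ij,y] - F*[ij,x])/(EG - F^2)

Answer: Gamma_xxx = 60650/10921, Gamma_xxy = 54000/10921, Gamma_xyy = 42946/10921, Gamma_yxx = -115695/10921, Gamma_yxy = -76900/10921, Gamma_yyy = -53190/10921


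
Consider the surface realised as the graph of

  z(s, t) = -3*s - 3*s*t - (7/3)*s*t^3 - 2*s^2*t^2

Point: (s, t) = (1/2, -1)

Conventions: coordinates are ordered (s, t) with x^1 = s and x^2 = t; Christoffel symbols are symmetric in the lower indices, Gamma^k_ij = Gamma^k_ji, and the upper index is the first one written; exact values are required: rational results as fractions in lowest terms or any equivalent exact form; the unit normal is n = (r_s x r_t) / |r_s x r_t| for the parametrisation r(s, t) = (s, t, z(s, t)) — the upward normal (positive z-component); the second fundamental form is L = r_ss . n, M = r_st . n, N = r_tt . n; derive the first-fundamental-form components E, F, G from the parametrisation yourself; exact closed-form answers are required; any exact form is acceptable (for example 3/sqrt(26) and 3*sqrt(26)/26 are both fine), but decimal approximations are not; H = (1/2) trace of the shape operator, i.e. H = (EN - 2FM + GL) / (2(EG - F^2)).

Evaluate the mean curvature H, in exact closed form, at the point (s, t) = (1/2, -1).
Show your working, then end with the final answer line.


z_s = 1/3, z_t = -4, z_ss = -4, z_st = -6, z_tt = 6
E = 10/9, F = -4/3, G = 17; answer radicand W^2 = 154/9
unnormalised second-form numerators: l = -4, m = -6, n = 6; L = l/sqrt(154/9), and similarly M = m/sqrt(W^2), N = n/sqrt(W^2)
H = (E*n - 2*F*m + G*l) / (2*(EG - F^2)*sqrt(W^2)); E*n - 2*F*m + G*l = -232/3, EG - F^2 = 154/9, so H = (-174/77)/sqrt(154/9)

Answer: H = -261*sqrt(154)/5929


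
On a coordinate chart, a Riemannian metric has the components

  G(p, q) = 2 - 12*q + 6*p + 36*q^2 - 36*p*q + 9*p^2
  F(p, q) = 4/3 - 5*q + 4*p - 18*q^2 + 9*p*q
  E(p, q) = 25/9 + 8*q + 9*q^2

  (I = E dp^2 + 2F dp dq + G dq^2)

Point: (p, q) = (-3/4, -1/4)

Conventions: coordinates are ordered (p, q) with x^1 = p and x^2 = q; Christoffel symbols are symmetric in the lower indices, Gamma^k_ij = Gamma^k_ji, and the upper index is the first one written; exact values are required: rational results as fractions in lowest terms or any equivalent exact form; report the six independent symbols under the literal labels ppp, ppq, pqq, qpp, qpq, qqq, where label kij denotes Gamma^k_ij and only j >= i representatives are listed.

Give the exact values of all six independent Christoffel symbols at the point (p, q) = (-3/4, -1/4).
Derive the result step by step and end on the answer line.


E = 193/144, F = 7/48, G = 17/16 at the point
E_p = 0, E_q = 7/2, F_p = 7/4, F_q = -11/4, G_p = 3/2, G_q = -3
EG - F^2 = 101/72;  g^inv = (72/101) * [[17/16, -7/48], [-7/48, 193/144]]
first-kind symbols [ij,l] = (1/2)(d_i g_jl + d_j g_il - d_l g_ij): [pp,p] = E_p/2 = 0, [pp,q] = F_p - E_q/2 = 0, [pq,p] = E_q/2 = 7/4, [pq,q] = G_p/2 = 3/4, [qq,p] = F_q - G_p/2 = -7/2, [qq,q] = G_q/2 = -3/2
Gamma^p_ij = (G*[ij,p] - F*[ij,q])/(EG - F^2), Gamma^q_ij = (E*[ij,q] - F*[ij,p])/(EG - F^2)

Answer: Gamma_ppp = 0, Gamma_ppq = 126/101, Gamma_pqq = -252/101, Gamma_qpp = 0, Gamma_qpq = 54/101, Gamma_qqq = -108/101


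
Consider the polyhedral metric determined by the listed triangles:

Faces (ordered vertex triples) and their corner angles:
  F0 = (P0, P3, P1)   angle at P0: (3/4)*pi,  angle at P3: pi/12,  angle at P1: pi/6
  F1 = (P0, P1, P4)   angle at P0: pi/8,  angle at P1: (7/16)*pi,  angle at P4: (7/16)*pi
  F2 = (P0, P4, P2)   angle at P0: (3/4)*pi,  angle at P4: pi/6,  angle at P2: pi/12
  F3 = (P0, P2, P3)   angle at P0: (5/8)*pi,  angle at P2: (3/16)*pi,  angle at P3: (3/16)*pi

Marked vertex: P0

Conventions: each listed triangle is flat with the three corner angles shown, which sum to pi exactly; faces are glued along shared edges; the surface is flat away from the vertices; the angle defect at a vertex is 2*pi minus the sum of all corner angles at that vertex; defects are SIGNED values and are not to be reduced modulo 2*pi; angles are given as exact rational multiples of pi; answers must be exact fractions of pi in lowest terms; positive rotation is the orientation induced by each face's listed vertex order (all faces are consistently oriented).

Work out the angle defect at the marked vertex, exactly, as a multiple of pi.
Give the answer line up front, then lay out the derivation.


Answer: defect(P0) = -pi/4

Sum of corner angles at P0: (9/4)*pi
defect = 2*pi - (9/4)*pi


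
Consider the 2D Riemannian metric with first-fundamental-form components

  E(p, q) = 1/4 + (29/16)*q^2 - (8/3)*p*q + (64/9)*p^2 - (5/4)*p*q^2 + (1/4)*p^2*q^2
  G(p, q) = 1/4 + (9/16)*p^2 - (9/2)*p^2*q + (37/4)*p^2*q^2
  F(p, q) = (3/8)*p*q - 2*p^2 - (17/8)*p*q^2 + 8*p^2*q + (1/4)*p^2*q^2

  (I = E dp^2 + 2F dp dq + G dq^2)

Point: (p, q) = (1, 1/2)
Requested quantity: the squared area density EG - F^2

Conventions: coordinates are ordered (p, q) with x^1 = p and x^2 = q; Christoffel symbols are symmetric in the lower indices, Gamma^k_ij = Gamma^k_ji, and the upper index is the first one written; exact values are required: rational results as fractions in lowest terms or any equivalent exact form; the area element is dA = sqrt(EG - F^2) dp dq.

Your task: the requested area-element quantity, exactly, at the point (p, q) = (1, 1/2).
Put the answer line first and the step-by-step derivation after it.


Answer: EG - F^2 = 23021/9216

E = 3589/576, F = 55/32, G = 7/8; EG - F^2 = 23021/9216


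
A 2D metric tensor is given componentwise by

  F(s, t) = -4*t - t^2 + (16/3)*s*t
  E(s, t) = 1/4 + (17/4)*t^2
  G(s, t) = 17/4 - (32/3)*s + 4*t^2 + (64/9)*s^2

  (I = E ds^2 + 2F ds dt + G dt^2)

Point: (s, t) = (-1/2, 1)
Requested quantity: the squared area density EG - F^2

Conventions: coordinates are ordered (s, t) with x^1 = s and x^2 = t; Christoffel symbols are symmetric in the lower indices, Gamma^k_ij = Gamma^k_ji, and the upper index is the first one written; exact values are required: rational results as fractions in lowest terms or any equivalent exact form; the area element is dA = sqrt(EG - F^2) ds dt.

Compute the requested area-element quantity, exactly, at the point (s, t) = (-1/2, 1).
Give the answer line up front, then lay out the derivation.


Answer: EG - F^2 = 745/72

E = 9/2, F = -23/3, G = 553/36; EG - F^2 = 745/72


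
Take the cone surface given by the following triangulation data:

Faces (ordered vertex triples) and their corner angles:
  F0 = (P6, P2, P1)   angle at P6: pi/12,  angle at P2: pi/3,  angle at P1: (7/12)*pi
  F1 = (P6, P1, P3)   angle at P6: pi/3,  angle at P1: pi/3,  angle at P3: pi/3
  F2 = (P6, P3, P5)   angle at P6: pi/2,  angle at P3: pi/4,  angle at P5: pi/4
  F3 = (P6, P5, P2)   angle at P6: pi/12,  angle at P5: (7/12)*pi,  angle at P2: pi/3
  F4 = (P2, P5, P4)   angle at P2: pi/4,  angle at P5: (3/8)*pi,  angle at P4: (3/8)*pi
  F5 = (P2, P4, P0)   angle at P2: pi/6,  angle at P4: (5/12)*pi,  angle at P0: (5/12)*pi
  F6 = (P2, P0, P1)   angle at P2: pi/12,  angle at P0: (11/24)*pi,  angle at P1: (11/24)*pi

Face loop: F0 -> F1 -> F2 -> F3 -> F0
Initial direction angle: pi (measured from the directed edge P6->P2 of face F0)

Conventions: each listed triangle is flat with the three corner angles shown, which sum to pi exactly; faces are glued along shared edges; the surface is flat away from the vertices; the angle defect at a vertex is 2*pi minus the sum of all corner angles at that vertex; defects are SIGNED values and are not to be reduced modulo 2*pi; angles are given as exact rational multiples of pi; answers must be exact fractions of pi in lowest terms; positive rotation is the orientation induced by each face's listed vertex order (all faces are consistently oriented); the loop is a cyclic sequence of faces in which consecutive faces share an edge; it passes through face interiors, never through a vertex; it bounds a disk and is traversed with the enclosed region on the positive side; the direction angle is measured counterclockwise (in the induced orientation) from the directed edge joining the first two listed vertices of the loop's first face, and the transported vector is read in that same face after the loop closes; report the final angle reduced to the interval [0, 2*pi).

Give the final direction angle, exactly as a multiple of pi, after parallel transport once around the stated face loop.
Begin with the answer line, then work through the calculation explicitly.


Answer: final direction angle = 0

enclosed vertex P6: corner angles sum to pi, defect = 2*pi - pi = pi
summing the enclosed defects onto the initial angle, mod 2*pi in the induced orientation:
final angle = pi + pi = 0 (mod 2*pi)


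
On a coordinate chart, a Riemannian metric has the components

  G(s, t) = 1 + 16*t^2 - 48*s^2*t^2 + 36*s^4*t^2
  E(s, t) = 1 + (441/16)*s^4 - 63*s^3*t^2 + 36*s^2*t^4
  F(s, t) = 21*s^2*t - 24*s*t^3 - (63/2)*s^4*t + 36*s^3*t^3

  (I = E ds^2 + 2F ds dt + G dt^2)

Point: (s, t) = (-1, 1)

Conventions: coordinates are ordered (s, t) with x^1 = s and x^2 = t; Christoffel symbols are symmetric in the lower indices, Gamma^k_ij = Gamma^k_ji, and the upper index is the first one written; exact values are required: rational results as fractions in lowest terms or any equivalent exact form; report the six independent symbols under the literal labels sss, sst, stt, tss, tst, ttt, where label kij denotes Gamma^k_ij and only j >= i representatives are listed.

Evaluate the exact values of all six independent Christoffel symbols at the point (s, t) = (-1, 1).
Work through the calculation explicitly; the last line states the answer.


E = 2041/16, F = -45/2, G = 5 at the point
E_s = -1485/4, E_t = 270, F_s = 168, F_t = -93/2, G_s = -48, G_t = 8
EG - F^2 = 2105/16;  g^inv = (16/2105) * [[5, 45/2], [45/2, 2041/16]]
first-kind symbols [ij,l] = (1/2)(d_i g_jl + d_j g_il - d_l g_ij): [ss,s] = E_s/2 = -1485/8, [ss,t] = F_s - E_t/2 = 33, [st,s] = E_t/2 = 135, [st,t] = G_s/2 = -24, [tt,s] = F_t - G_s/2 = -45/2, [tt,t] = G_t/2 = 4
Gamma^s_ij = (G*[ij,s] - F*[ij,t])/(EG - F^2), Gamma^t_ij = (E*[ij,t] - F*[ij,s])/(EG - F^2)

Answer: Gamma_sss = -594/421, Gamma_sst = 432/421, Gamma_stt = -72/421, Gamma_tss = 528/2105, Gamma_tst = -384/2105, Gamma_ttt = 64/2105


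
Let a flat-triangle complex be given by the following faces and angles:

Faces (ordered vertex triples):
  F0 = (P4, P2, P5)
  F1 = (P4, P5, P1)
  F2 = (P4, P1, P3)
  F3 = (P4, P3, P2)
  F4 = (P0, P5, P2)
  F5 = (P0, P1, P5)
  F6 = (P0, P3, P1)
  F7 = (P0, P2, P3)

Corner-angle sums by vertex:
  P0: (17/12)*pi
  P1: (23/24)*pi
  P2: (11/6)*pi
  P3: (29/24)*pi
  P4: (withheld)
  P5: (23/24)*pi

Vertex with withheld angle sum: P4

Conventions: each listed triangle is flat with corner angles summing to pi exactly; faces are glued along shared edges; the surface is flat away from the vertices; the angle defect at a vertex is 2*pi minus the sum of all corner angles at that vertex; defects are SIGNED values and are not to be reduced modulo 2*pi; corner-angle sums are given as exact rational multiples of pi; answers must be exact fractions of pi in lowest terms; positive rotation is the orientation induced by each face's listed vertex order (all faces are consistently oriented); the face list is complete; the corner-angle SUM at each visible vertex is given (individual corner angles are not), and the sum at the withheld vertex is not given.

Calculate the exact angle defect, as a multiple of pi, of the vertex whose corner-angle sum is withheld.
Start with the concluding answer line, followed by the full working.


Answer: defect(P4) = (3/8)*pi

V = 6, E = 12, F = 8; chi = V - E + F = 2
Gauss-Bonnet: total defect = 2*pi*chi = 4*pi; visible defects sum to (29/8)*pi


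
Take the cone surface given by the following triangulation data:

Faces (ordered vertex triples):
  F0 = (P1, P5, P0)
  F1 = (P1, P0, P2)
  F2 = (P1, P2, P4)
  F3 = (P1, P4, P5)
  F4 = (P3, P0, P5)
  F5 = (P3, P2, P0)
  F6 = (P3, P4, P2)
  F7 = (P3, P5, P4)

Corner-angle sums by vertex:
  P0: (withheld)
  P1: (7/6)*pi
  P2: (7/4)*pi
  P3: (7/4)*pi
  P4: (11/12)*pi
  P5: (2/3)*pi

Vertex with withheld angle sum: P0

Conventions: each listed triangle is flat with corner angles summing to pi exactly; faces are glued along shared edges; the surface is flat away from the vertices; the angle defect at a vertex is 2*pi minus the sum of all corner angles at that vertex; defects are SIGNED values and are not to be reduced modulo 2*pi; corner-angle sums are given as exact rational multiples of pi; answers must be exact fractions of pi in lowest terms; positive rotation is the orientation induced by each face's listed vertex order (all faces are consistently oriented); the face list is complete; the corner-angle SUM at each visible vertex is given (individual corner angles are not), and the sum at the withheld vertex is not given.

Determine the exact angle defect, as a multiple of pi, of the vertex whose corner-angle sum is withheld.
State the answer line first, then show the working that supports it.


Answer: defect(P0) = pi/4

V = 6, E = 12, F = 8; chi = V - E + F = 2
Gauss-Bonnet: total defect = 2*pi*chi = 4*pi; visible defects sum to (15/4)*pi


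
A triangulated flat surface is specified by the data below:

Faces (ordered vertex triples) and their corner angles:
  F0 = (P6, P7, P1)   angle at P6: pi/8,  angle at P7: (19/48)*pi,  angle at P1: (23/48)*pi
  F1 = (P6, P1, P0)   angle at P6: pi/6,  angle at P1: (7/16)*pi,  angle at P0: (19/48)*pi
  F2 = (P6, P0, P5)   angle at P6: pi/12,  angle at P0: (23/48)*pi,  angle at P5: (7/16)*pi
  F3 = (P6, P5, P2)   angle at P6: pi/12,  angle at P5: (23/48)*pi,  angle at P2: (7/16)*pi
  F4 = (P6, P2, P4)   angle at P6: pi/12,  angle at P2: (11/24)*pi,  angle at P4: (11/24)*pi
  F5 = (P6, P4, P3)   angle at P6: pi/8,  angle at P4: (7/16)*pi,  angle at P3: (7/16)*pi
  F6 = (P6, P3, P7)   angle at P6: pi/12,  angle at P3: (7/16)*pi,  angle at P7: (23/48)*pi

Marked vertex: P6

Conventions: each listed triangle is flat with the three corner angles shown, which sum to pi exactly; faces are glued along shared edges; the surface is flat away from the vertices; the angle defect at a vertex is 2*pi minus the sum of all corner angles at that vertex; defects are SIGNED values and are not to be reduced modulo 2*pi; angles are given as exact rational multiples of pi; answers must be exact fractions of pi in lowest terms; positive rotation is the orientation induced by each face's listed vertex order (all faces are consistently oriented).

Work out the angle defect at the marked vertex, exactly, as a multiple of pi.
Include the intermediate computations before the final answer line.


Sum of corner angles at P6: (3/4)*pi
defect = 2*pi - (3/4)*pi

Answer: defect(P6) = (5/4)*pi


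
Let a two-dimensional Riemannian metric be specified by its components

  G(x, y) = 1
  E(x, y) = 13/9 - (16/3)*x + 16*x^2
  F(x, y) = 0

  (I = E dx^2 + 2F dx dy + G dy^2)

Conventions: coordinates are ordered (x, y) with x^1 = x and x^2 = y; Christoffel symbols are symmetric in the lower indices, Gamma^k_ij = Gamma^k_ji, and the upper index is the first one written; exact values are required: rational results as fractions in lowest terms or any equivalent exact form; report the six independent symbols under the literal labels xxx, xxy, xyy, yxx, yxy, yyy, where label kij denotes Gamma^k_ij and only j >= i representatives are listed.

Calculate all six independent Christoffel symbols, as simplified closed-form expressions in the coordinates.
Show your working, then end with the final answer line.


E = 13/9 - (16/3)*x + 16*x^2; F = 0; G = 1
Gamma^k_ij = (1/2) g^{kl} (d_i g_jl + d_j g_il - d_l g_ij), with g^inv = (1/(EG-F^2)) [[G, -F], [-F, E]]
first partials: E_x = -16/3 + 32*x, E_y = 0, F_x = 0, F_y = 0, G_x = 0, G_y = 0
D = EG - F^2 = 13/9 - (16/3)*x + 16*x^2
expanded: Gamma^x_xx = (G E_x - 2F F_x + F E_y)/(2D), Gamma^x_xy = (G E_y - F G_x)/(2D), Gamma^x_yy = (2G F_y - G G_x - F G_y)/(2D), Gamma^y_xx = (2E F_x - E E_y - F E_x)/(2D), Gamma^y_xy = (E G_x - F E_y)/(2D), Gamma^y_yy = (E G_y - 2F F_y + F G_x)/(2D); substitute and cancel common factors

Answer: Gamma_xxx = (144*x - 24)/(144*x^2 - 48*x + 13), Gamma_xxy = 0, Gamma_xyy = 0, Gamma_yxx = 0, Gamma_yxy = 0, Gamma_yyy = 0


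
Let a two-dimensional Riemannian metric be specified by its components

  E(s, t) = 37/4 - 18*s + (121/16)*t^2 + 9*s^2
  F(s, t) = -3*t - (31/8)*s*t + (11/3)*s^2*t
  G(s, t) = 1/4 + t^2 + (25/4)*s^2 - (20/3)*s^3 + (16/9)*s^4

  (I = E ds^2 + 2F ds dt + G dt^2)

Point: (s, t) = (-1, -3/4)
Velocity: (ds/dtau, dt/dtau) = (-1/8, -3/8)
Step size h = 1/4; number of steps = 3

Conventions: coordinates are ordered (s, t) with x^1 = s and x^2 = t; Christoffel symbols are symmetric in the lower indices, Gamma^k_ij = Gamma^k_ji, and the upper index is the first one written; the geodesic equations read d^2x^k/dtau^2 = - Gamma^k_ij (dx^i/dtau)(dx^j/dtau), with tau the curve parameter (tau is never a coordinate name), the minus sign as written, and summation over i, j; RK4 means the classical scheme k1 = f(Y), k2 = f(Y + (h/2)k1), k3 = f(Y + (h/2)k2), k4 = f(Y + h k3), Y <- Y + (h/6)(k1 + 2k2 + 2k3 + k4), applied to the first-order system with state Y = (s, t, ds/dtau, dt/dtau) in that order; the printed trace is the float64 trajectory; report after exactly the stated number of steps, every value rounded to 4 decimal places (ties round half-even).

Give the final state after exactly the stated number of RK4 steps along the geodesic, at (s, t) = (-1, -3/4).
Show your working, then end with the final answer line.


f(Y) = (ds/dtau, dt/dtau, -Gamma^s_ij Y'^i Y'^j, -Gamma^t_ij Y'^i Y'^j) with the Gammas evaluated at the stage position; h = 0.250000; intermediate values shown to 6 dp
step 0: s = -1.0000, t = -0.7500, ds/dtau = -0.1250, dt/dtau = -0.3750
step 1:
  k1: at (s, t) = (-1.000000, -0.750000), (ds/dtau, dt/dtau) = (-0.125000, -0.375000); Gamma_sss = -0.374980, Gamma_sst = -0.252099, Gamma_stt = 0.608277, Gamma_tss = 0.825491, Gamma_tst = -1.332581, Gamma_ttt = 0.085249; k1 = (-0.125000, -0.375000, -0.056046, 0.100043)
  k2: at (s, t) = (-1.015625, -0.796875), (ds/dtau, dt/dtau) = (-0.132006, -0.362495); Gamma_sss = -0.359550, Gamma_sst = -0.263968, Gamma_stt = 0.611617, Gamma_tss = 0.845144, Gamma_tst = -1.319135, Gamma_ttt = 0.092701; k2 = (-0.132006, -0.362495, -0.048840, 0.099337)
  k3: at (s, t) = (-1.016501, -0.795312), (ds/dtau, dt/dtau) = (-0.131105, -0.362583); Gamma_sss = -0.359918, Gamma_sst = -0.263549, Gamma_stt = 0.612467, Gamma_tss = 0.841814, Gamma_tst = -1.318372, Gamma_ttt = 0.092824; k3 = (-0.131105, -0.362583, -0.049276, 0.098669)
  k4: at (s, t) = (-1.032776, -0.840646), (ds/dtau, dt/dtau) = (-0.137319, -0.350333); Gamma_sss = -0.344901, Gamma_sst = -0.274571, Gamma_stt = 0.616241, Gamma_tss = 0.856832, Gamma_tst = -1.305028, Gamma_ttt = 0.100325; k4 = (-0.137319, -0.350333, -0.042712, 0.097093)
  Y <- Y + (h/6)(k1 + 2k2 + 2k3 + k4): s = -1.0329, t = -0.8406, ds/dtau = -0.1373, dt/dtau = -0.3503
step 2:
  k1: at (s, t) = (-1.032856, -0.840645), (ds/dtau, dt/dtau) = (-0.137291, -0.350286); Gamma_sss = -0.344894, Gamma_sst = -0.274570, Gamma_stt = 0.616295, Gamma_tss = 0.856678, Gamma_tst = -1.304962, Gamma_ttt = 0.100346; k1 = (-0.137291, -0.350286, -0.042710, 0.097054)
  k2: at (s, t) = (-1.050017, -0.884431), (ds/dtau, dt/dtau) = (-0.142630, -0.338154); Gamma_sss = -0.330338, Gamma_sst = -0.284780, Gamma_stt = 0.620696, Gamma_tss = 0.866900, Gamma_tst = -1.291518, Gamma_ttt = 0.107941; k2 = (-0.142630, -0.338154, -0.036785, 0.094604)
  k3: at (s, t) = (-1.050685, -0.882915), (ds/dtau, dt/dtau) = (-0.141889, -0.338460); Gamma_sss = -0.330743, Gamma_sst = -0.284407, Gamma_stt = 0.621408, Gamma_tss = 0.864150, Gamma_tst = -1.290963, Gamma_ttt = 0.108015; k3 = (-0.141889, -0.338460, -0.037210, 0.094223)
  k4: at (s, t) = (-1.068328, -0.925260), (ds/dtau, dt/dtau) = (-0.146594, -0.326730); Gamma_sss = -0.316731, Gamma_sst = -0.293910, Gamma_stt = 0.626181, Gamma_tss = 0.870863, Gamma_tst = -1.277765, Gamma_ttt = 0.115593; k4 = (-0.146594, -0.326730, -0.031885, 0.091347)
  Y <- Y + (h/6)(k1 + 2k2 + 2k3 + k4): s = -1.0684, t = -0.9252, ds/dtau = -0.1466, dt/dtau = -0.3267
step 3:
  k1: at (s, t) = (-1.068394, -0.925239), (ds/dtau, dt/dtau) = (-0.146566, -0.326700); Gamma_sss = -0.316733, Gamma_sst = -0.293904, Gamma_stt = 0.626230, Gamma_tss = 0.870717, Gamma_tst = -1.277713, Gamma_ttt = 0.115609; k1 = (-0.146566, -0.326700, -0.031889, 0.091318)
  k2: at (s, t) = (-1.086715, -0.966076), (ds/dtau, dt/dtau) = (-0.150552, -0.315285); Gamma_sss = -0.303309, Gamma_sst = -0.302716, Gamma_stt = 0.631543, Gamma_tss = 0.873741, Gamma_tst = -1.264586, Gamma_ttt = 0.123203; k2 = (-0.150552, -0.315285, -0.027166, 0.088000)
  k3: at (s, t) = (-1.087213, -0.964649), (ds/dtau, dt/dtau) = (-0.149961, -0.315700); Gamma_sss = -0.303716, Gamma_sst = -0.302391, Gamma_stt = 0.632132, Gamma_tss = 0.871527, Gamma_tst = -1.264183, Gamma_ttt = 0.123238; k3 = (-0.149961, -0.315700, -0.027540, 0.087818)
  k4: at (s, t) = (-1.105885, -1.004164), (ds/dtau, dt/dtau) = (-0.153451, -0.304745); Gamma_sss = -0.290886, Gamma_sst = -0.310617, Gamma_stt = 0.637761, Gamma_tss = 0.871994, Gamma_tst = -1.251368, Gamma_ttt = 0.130762; k4 = (-0.153451, -0.304745, -0.023328, 0.084360)
  Y <- Y + (h/6)(k1 + 2k2 + 2k3 + k4): s = -1.1059, t = -1.0041, ds/dtau = -0.1534, dt/dtau = -0.3047

Answer: s = -1.1059, t = -1.0041, ds/dtau = -0.1534, dt/dtau = -0.3047


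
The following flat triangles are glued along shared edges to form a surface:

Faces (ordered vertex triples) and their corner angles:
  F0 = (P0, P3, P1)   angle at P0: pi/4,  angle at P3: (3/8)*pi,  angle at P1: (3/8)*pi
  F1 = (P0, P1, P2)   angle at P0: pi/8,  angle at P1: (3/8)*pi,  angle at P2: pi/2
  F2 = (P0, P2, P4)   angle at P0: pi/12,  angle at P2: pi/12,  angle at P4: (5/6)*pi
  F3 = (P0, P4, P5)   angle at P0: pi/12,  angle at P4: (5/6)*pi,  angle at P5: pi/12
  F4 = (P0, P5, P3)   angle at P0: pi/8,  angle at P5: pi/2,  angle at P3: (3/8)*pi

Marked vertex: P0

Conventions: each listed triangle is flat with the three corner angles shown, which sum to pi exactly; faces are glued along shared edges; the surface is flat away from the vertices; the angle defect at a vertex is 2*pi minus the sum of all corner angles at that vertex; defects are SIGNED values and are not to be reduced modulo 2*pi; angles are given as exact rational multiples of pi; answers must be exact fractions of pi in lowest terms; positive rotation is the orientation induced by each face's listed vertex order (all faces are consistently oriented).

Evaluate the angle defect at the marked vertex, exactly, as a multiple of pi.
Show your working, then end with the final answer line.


Sum of corner angles at P0: (2/3)*pi
defect = 2*pi - (2/3)*pi

Answer: defect(P0) = (4/3)*pi


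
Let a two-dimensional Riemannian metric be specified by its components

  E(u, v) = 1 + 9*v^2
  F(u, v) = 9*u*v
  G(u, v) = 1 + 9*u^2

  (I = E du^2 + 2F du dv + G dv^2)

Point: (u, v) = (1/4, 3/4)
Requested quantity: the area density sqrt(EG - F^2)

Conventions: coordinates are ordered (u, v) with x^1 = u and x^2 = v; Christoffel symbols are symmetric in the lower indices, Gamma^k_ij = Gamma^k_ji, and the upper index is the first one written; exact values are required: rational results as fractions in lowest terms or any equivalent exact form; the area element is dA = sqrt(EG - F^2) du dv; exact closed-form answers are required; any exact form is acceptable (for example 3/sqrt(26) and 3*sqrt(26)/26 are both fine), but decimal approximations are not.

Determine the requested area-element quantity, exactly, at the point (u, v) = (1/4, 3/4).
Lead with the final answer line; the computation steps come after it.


Answer: sqrt(EG - F^2) = sqrt(106)/4

E = 97/16, F = 27/16, G = 25/16; EG - F^2 = 53/8


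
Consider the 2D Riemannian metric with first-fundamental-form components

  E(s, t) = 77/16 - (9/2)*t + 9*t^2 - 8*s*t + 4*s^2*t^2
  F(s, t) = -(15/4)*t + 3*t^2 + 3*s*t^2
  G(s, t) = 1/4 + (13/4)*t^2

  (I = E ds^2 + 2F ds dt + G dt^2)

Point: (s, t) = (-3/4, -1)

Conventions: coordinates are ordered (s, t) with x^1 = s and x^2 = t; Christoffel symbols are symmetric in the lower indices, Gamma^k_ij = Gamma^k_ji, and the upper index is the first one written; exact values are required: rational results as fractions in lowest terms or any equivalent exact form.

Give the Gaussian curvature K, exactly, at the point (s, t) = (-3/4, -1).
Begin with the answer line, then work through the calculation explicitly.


Answer: K = 184032/966289

E = 233/16, F = 9/2, G = 7/2, EG - F^2 = 983/32 at the point
E_s = 2, E_t = -21, F_s = 3, F_t = -21/4, G_s = 0, G_t = -13/2
E_tt = 45/2, F_st = -6, G_ss = 0
The intrinsic route: Brioschi's K = (det M1 - det M2)/(EG - F^2)^2.
M1 = [[-E_tt/2 + F_st - G_ss/2, E_s/2, F_s - E_t/2], [F_t - G_s/2, E, F], [G_t/2, F, G]] = [[-69/4, 1, 27/2], [-21/4, 233/16, 9/2], [-13/4, 9/2, 7/2]]; det M1 = -6597/32
M2 = [[0, E_t/2, G_s/2], [E_t/2, E, F], [G_s/2, F, G]] = [[0, -21/2, 0], [-21/2, 233/16, 9/2], [0, 9/2, 7/2]]; det M2 = -3087/8
det M1 - det M2 = 5751/32; K = 5751/32 / (983/32)^2 = 184032/966289


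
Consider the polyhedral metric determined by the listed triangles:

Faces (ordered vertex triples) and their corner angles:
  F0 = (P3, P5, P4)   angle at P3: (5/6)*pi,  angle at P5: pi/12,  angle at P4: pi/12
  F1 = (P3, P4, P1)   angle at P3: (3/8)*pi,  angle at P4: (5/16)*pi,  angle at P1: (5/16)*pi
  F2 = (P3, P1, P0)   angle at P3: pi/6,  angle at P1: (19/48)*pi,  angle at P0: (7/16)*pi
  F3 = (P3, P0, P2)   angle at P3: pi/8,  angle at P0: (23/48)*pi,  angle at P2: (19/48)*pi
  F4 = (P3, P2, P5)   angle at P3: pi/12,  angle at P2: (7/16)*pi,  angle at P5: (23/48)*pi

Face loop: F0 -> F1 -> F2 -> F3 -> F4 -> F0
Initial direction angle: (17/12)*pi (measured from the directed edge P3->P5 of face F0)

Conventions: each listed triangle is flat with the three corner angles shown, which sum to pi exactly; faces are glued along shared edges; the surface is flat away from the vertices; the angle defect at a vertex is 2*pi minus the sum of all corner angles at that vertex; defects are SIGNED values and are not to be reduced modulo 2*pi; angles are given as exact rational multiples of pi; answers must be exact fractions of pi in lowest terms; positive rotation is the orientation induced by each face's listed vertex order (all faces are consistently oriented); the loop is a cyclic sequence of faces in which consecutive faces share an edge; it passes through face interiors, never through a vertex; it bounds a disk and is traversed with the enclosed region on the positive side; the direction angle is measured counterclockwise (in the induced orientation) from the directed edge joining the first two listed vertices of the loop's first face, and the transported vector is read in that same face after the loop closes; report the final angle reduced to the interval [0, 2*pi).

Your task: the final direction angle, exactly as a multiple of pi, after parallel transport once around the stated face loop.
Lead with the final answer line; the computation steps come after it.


Answer: final direction angle = (11/6)*pi

enclosed vertex P3: corner angles sum to (19/12)*pi, defect = 2*pi - (19/12)*pi = (5/12)*pi
transport around the loop rotates by the sum of enclosed defects; add to the initial angle mod 2*pi
final angle = (17/12)*pi + (5/12)*pi = (11/6)*pi (mod 2*pi)


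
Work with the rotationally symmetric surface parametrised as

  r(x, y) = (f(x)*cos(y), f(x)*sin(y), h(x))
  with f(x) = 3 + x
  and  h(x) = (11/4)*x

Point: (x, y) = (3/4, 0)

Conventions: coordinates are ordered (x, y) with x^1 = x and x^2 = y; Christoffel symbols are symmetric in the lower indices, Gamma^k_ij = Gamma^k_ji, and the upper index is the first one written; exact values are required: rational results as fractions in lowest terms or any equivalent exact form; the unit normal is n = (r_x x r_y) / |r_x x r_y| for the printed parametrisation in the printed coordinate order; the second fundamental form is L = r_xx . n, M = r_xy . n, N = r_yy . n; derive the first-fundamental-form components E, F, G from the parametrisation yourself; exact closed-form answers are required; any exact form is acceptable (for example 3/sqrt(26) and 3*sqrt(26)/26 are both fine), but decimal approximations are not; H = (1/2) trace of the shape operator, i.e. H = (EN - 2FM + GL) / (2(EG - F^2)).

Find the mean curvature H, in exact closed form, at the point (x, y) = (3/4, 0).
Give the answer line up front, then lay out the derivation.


Answer: H = 22*sqrt(137)/2055

f = 15/4, f' = 1, f'' = 0, h' = 11/4, h'' = 0
E = 137/16, F = 0, G = 225/16; answer radicand W^2 = 137/16
unnormalised second-form numerators: l = 0, m = 0, n = 165/16; L = l/sqrt(137/16), and similarly M = m/sqrt(W^2), N = n/sqrt(W^2)
H = (E*n - 2*F*m + G*l) / (2*(EG - F^2)*sqrt(W^2)); E*n - 2*F*m + G*l = 22605/256, EG - F^2 = 30825/256, so H = (11/30)/sqrt(137/16)


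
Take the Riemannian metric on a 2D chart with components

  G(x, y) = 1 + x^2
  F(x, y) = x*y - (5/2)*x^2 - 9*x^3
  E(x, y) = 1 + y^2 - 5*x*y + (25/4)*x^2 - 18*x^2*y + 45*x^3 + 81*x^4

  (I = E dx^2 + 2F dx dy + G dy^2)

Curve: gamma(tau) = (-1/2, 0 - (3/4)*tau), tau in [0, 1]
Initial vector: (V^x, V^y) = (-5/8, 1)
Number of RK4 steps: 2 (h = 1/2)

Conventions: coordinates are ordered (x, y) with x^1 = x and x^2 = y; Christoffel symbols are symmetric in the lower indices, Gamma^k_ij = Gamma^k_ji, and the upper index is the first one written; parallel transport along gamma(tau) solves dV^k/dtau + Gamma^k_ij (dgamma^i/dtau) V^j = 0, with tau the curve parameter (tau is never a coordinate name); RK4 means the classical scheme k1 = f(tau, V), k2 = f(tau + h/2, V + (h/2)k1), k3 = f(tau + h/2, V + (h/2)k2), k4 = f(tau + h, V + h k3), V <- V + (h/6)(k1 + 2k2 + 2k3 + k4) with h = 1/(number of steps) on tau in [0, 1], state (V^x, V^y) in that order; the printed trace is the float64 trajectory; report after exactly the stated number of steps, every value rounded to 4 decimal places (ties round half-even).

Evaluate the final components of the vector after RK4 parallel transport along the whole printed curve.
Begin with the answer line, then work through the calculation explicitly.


Answer: V^x = -0.4515, V^y = 1.0660

gamma'(tau) = (0, -3/4); f(tau, V)^k = -Gamma^k_ij(gamma(tau)) gamma'^i(tau) V^j; h = 1/2; intermediate values shown to 6 dp
curve data and Christoffel symbols at the stage parameters:
  tau = 0.000000: gamma = (-0.500000, 0.000000), gamma' = (0.000000, -0.750000); Gamma_xxx = -2.888889, Gamma_xxy = -0.444444, Gamma_xyy = 0.000000, Gamma_yxx = -1.444444, Gamma_yxy = -0.222222, Gamma_yyy = 0.000000
  tau = 0.250000: gamma = (-0.500000, -0.187500), gamma' = (0.000000, -0.750000); Gamma_xxx = -2.901615, Gamma_xxy = -0.446402, Gamma_xyy = 0.000000, Gamma_yxx = -1.221733, Gamma_yxy = -0.187959, Gamma_yyy = 0.000000
  tau = 0.500000: gamma = (-0.500000, -0.375000), gamma' = (0.000000, -0.750000); Gamma_xxx = -2.845771, Gamma_xxy = -0.437811, Gamma_xyy = 0.000000, Gamma_yxx = -1.034826, Gamma_yxy = -0.159204, Gamma_yyy = 0.000000
  tau = 0.750000: gamma = (-0.500000, -0.562500), gamma' = (0.000000, -0.750000); Gamma_xxx = -2.751323, Gamma_xxy = -0.423280, Gamma_xyy = 0.000000, Gamma_yxx = -0.880423, Gamma_yxy = -0.135450, Gamma_yyy = 0.000000
  tau = 1.000000: gamma = (-0.500000, -0.750000), gamma' = (0.000000, -0.750000); Gamma_xxx = -2.637681, Gamma_xxy = -0.405797, Gamma_xyy = 0.000000, Gamma_yxx = -0.753623, Gamma_yxy = -0.115942, Gamma_yyy = 0.000000
step 0: V^x = -0.6250, V^y = 1.0000
step 1: k1 = (0.208333, 0.104167), k2 = (0.191814, 0.080764), k3 = (0.193196, 0.081346), k4 = (0.173505, 0.063093); V <- V + (h/6)(k1 + 2k2 + 2k3 + k4): V^x = -0.5290, V^y = 1.0410
step 2: k1 = (0.173705, 0.063166), k2 = (0.154154, 0.049329), k3 = (0.155706, 0.049826), k4 = (0.137309, 0.039231); V <- V + (h/6)(k1 + 2k2 + 2k3 + k4): V^x = -0.4515, V^y = 1.0660
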